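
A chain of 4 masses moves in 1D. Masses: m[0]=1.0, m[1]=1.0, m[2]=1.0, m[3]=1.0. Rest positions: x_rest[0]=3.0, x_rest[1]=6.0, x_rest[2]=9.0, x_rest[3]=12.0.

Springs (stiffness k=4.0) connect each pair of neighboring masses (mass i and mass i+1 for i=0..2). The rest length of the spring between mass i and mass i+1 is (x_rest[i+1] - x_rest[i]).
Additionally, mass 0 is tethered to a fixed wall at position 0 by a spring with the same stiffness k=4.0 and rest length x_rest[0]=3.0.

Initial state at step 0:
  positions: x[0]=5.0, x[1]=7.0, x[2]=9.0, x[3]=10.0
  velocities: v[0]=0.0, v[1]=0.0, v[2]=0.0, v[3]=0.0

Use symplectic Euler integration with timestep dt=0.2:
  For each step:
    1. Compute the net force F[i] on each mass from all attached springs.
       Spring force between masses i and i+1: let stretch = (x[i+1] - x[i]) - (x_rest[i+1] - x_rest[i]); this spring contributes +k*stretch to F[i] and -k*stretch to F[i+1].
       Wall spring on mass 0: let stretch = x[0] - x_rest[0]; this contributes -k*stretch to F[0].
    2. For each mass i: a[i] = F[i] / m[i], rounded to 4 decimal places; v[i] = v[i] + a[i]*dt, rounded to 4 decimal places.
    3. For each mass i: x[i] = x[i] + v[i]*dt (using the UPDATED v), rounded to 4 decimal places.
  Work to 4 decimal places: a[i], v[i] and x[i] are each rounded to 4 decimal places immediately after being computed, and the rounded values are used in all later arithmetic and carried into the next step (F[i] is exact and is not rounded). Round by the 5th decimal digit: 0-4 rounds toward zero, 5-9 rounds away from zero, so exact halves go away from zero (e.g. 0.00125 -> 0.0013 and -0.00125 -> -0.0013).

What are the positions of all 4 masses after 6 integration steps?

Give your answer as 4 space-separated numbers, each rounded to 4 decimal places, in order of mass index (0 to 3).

Answer: 1.4585 4.3108 9.0515 13.1879

Derivation:
Step 0: x=[5.0000 7.0000 9.0000 10.0000] v=[0.0000 0.0000 0.0000 0.0000]
Step 1: x=[4.5200 7.0000 8.8400 10.3200] v=[-2.4000 0.0000 -0.8000 1.6000]
Step 2: x=[3.7136 6.8976 8.6224 10.8832] v=[-4.0320 -0.5120 -1.0880 2.8160]
Step 3: x=[2.8225 6.5617 8.4906 11.5647] v=[-4.4557 -1.6794 -0.6592 3.4074]
Step 4: x=[2.0780 5.9362 8.5420 12.2343] v=[-3.7223 -3.1276 0.2570 3.3481]
Step 5: x=[1.6184 5.1103 8.7672 12.7932] v=[-2.2981 -4.1295 1.1262 2.7943]
Step 6: x=[1.4585 4.3108 9.0515 13.1879] v=[-0.7993 -3.9975 1.4215 1.9735]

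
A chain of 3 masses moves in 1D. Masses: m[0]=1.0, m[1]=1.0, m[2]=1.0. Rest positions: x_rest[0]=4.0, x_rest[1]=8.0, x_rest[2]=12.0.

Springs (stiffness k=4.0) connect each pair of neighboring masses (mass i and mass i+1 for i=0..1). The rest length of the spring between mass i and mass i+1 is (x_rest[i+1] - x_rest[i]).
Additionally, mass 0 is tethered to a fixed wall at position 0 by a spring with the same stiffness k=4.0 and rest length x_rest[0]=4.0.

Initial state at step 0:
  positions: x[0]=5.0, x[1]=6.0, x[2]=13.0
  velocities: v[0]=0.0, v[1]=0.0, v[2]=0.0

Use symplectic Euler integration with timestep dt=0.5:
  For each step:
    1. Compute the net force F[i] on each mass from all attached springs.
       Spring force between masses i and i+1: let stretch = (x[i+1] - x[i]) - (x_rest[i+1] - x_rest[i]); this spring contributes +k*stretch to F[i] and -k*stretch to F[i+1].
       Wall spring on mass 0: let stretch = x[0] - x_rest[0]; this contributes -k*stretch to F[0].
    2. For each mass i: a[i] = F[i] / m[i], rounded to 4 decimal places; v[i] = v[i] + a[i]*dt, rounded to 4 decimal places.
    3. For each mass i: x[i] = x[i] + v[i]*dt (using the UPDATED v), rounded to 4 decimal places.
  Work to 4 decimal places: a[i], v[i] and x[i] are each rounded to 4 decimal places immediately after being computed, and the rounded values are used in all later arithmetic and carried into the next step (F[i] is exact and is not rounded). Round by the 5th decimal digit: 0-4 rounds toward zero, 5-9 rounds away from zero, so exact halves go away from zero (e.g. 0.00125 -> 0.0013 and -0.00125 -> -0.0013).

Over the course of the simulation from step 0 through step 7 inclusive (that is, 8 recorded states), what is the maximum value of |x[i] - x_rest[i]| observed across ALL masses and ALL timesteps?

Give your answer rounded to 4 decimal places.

Step 0: x=[5.0000 6.0000 13.0000] v=[0.0000 0.0000 0.0000]
Step 1: x=[1.0000 12.0000 10.0000] v=[-8.0000 12.0000 -6.0000]
Step 2: x=[7.0000 5.0000 13.0000] v=[12.0000 -14.0000 6.0000]
Step 3: x=[4.0000 8.0000 12.0000] v=[-6.0000 6.0000 -2.0000]
Step 4: x=[1.0000 11.0000 11.0000] v=[-6.0000 6.0000 -2.0000]
Step 5: x=[7.0000 4.0000 14.0000] v=[12.0000 -14.0000 6.0000]
Step 6: x=[3.0000 10.0000 11.0000] v=[-8.0000 12.0000 -6.0000]
Step 7: x=[3.0000 10.0000 11.0000] v=[0.0000 0.0000 0.0000]
Max displacement = 4.0000

Answer: 4.0000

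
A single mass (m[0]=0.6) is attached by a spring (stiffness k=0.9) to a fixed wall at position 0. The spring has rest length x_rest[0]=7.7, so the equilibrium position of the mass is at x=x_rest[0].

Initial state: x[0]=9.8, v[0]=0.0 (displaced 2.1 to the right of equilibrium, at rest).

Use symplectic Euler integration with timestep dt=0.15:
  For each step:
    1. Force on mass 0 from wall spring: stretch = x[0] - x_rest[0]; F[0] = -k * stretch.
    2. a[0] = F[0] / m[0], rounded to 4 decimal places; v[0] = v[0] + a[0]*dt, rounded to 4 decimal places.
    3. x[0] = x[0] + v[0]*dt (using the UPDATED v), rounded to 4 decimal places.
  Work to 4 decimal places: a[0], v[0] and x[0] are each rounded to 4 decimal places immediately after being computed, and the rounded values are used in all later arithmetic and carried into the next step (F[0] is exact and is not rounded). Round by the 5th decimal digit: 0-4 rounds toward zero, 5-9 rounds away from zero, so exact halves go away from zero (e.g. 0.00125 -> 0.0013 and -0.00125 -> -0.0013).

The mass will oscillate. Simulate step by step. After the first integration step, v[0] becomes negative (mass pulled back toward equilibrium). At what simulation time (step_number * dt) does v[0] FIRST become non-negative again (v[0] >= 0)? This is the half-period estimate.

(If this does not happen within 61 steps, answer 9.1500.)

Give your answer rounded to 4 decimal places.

Step 0: x=[9.8000] v=[0.0000]
Step 1: x=[9.7291] v=[-0.4725]
Step 2: x=[9.5897] v=[-0.9291]
Step 3: x=[9.3866] v=[-1.3543]
Step 4: x=[9.1265] v=[-1.7338]
Step 5: x=[8.8183] v=[-2.0548]
Step 6: x=[8.4723] v=[-2.3064]
Step 7: x=[8.1003] v=[-2.4802]
Step 8: x=[7.7148] v=[-2.5703]
Step 9: x=[7.3288] v=[-2.5736]
Step 10: x=[6.9553] v=[-2.4901]
Step 11: x=[6.6069] v=[-2.3225]
Step 12: x=[6.2954] v=[-2.0765]
Step 13: x=[6.0313] v=[-1.7605]
Step 14: x=[5.8236] v=[-1.3850]
Step 15: x=[5.6792] v=[-0.9628]
Step 16: x=[5.6030] v=[-0.5081]
Step 17: x=[5.5976] v=[-0.0363]
Step 18: x=[5.6631] v=[0.4367]
First v>=0 after going negative at step 18, time=2.7000

Answer: 2.7000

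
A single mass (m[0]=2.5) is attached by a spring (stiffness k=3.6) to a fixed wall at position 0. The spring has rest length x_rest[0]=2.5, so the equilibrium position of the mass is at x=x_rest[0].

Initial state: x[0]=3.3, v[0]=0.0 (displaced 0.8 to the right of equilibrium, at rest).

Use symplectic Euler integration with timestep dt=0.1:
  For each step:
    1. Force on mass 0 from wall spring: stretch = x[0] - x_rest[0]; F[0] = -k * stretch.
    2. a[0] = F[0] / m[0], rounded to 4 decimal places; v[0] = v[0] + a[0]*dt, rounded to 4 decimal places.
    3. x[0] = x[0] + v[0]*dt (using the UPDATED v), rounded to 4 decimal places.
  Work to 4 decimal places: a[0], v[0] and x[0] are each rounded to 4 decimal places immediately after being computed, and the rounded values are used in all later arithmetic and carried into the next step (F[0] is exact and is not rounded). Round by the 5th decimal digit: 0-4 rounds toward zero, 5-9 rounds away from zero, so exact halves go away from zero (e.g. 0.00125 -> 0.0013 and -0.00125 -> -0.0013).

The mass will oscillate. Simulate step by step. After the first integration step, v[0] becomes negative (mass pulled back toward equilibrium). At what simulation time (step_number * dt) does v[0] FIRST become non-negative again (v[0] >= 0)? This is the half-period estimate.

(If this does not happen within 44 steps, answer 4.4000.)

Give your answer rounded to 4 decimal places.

Step 0: x=[3.3000] v=[0.0000]
Step 1: x=[3.2885] v=[-0.1152]
Step 2: x=[3.2656] v=[-0.2287]
Step 3: x=[3.2317] v=[-0.3390]
Step 4: x=[3.1873] v=[-0.4444]
Step 5: x=[3.1330] v=[-0.5434]
Step 6: x=[3.0695] v=[-0.6346]
Step 7: x=[2.9978] v=[-0.7166]
Step 8: x=[2.9190] v=[-0.7883]
Step 9: x=[2.8341] v=[-0.8486]
Step 10: x=[2.7444] v=[-0.8967]
Step 11: x=[2.6512] v=[-0.9319]
Step 12: x=[2.5558] v=[-0.9537]
Step 13: x=[2.4596] v=[-0.9617]
Step 14: x=[2.3640] v=[-0.9559]
Step 15: x=[2.2704] v=[-0.9363]
Step 16: x=[2.1801] v=[-0.9032]
Step 17: x=[2.0944] v=[-0.8571]
Step 18: x=[2.0145] v=[-0.7987]
Step 19: x=[1.9416] v=[-0.7288]
Step 20: x=[1.8768] v=[-0.6484]
Step 21: x=[1.8209] v=[-0.5587]
Step 22: x=[1.7748] v=[-0.4609]
Step 23: x=[1.7392] v=[-0.3565]
Step 24: x=[1.7145] v=[-0.2469]
Step 25: x=[1.7011] v=[-0.1338]
Step 26: x=[1.6992] v=[-0.0188]
Step 27: x=[1.7089] v=[0.0965]
First v>=0 after going negative at step 27, time=2.7000

Answer: 2.7000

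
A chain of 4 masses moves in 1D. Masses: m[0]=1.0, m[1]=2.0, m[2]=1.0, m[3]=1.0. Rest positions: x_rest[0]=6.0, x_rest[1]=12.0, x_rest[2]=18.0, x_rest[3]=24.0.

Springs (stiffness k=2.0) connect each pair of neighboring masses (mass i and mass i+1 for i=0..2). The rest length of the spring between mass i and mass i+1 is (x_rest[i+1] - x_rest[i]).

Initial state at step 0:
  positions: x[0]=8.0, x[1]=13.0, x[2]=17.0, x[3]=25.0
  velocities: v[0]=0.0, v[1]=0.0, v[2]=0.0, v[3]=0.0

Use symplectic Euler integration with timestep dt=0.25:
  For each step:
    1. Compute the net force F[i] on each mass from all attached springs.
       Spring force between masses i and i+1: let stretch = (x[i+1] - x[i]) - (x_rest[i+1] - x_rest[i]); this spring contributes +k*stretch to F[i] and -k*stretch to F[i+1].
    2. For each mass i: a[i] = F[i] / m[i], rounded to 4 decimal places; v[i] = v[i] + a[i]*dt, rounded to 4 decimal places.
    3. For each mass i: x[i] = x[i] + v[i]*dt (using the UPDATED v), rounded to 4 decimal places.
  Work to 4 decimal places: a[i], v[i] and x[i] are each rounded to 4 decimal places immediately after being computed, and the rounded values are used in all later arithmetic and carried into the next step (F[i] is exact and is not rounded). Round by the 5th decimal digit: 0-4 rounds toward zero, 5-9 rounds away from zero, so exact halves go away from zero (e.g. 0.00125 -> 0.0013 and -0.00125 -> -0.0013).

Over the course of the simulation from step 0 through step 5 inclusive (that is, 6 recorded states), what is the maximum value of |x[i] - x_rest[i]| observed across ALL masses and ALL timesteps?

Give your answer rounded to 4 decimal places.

Step 0: x=[8.0000 13.0000 17.0000 25.0000] v=[0.0000 0.0000 0.0000 0.0000]
Step 1: x=[7.8750 12.9375 17.5000 24.7500] v=[-0.5000 -0.2500 2.0000 -1.0000]
Step 2: x=[7.6328 12.8438 18.3360 24.3438] v=[-0.9688 -0.3750 3.3438 -1.6250]
Step 3: x=[7.2920 12.7676 19.2364 23.9366] v=[-1.3633 -0.3047 3.6016 -1.6289]
Step 4: x=[6.8856 12.7535 19.9157 23.6919] v=[-1.6255 -0.0564 2.7173 -0.9790]
Step 5: x=[6.4627 12.8203 20.1718 23.7251] v=[-1.6916 0.2672 1.0243 0.1329]
Max displacement = 2.1718

Answer: 2.1718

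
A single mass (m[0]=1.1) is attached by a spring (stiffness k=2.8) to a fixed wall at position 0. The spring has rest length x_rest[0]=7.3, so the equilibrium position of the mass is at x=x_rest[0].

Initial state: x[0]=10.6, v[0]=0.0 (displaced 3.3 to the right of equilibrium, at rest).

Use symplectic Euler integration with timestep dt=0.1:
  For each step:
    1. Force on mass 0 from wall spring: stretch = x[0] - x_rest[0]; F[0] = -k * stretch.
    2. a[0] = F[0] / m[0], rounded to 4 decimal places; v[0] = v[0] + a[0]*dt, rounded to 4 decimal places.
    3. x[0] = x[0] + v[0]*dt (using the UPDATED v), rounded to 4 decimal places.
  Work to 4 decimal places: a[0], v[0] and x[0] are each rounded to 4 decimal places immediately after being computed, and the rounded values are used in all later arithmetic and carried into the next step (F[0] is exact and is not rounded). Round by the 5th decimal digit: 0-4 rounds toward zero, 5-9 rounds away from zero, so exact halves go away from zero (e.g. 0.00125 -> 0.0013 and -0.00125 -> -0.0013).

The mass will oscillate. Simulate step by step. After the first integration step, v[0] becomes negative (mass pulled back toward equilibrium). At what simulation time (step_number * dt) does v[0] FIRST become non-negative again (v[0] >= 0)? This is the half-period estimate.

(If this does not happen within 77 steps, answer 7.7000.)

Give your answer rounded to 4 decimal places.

Answer: 2.0000

Derivation:
Step 0: x=[10.6000] v=[0.0000]
Step 1: x=[10.5160] v=[-0.8400]
Step 2: x=[10.3501] v=[-1.6586]
Step 3: x=[10.1066] v=[-2.4350]
Step 4: x=[9.7917] v=[-3.1494]
Step 5: x=[9.4133] v=[-3.7837]
Step 6: x=[8.9811] v=[-4.3216]
Step 7: x=[8.5062] v=[-4.7495]
Step 8: x=[8.0006] v=[-5.0565]
Step 9: x=[7.4771] v=[-5.2348]
Step 10: x=[6.9491] v=[-5.2799]
Step 11: x=[6.4300] v=[-5.1906]
Step 12: x=[5.9331] v=[-4.9692]
Step 13: x=[5.4710] v=[-4.6213]
Step 14: x=[5.0554] v=[-4.1557]
Step 15: x=[4.6970] v=[-3.5844]
Step 16: x=[4.4048] v=[-2.9218]
Step 17: x=[4.1863] v=[-2.1848]
Step 18: x=[4.0471] v=[-1.3922]
Step 19: x=[3.9907] v=[-0.5642]
Step 20: x=[4.0185] v=[0.2782]
First v>=0 after going negative at step 20, time=2.0000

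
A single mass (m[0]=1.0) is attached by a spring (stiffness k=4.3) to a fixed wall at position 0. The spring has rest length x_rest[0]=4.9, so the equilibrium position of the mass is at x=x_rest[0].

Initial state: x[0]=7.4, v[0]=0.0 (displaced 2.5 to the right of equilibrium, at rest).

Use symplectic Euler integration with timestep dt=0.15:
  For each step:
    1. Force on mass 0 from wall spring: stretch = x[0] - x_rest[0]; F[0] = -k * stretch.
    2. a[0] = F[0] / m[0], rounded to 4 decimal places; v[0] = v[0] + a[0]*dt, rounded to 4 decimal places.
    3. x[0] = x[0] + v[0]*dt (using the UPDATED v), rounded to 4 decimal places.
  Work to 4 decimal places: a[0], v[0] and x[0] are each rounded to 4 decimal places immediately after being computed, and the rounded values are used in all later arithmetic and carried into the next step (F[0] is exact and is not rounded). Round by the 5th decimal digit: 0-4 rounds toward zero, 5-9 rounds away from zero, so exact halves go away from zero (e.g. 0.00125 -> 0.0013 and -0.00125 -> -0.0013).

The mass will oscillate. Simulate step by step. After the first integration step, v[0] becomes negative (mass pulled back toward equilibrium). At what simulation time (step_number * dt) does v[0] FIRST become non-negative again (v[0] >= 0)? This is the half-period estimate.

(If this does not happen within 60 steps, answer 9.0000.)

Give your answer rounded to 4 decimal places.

Step 0: x=[7.4000] v=[0.0000]
Step 1: x=[7.1581] v=[-1.6125]
Step 2: x=[6.6978] v=[-3.0690]
Step 3: x=[6.0635] v=[-4.2286]
Step 4: x=[5.3166] v=[-4.9791]
Step 5: x=[4.5294] v=[-5.2478]
Step 6: x=[3.7781] v=[-5.0088]
Step 7: x=[3.1353] v=[-4.2852]
Step 8: x=[2.6633] v=[-3.1470]
Step 9: x=[2.4077] v=[-1.7043]
Step 10: x=[2.3932] v=[-0.0968]
Step 11: x=[2.6212] v=[1.5201]
First v>=0 after going negative at step 11, time=1.6500

Answer: 1.6500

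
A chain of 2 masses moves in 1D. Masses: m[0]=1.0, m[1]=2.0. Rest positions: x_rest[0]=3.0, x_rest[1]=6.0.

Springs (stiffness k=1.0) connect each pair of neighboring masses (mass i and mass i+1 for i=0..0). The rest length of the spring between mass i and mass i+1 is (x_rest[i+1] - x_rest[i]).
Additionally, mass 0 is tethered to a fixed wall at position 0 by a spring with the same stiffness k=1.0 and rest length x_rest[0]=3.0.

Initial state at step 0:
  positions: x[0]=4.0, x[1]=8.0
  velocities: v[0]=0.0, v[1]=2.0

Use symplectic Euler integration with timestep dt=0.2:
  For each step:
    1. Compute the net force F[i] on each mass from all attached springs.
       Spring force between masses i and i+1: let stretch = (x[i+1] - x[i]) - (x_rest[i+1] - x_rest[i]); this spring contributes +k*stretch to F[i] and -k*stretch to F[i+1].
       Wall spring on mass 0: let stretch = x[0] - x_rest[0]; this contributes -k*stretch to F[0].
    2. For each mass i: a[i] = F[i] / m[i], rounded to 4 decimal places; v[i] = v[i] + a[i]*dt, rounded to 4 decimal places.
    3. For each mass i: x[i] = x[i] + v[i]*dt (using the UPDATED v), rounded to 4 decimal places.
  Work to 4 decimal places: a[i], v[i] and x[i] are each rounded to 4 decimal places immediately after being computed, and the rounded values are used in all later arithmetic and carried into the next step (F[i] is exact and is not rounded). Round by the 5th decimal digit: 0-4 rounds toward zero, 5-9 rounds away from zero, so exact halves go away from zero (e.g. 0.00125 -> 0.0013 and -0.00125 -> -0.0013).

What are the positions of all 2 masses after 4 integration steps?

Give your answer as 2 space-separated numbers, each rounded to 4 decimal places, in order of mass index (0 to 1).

Answer: 4.1391 9.3287

Derivation:
Step 0: x=[4.0000 8.0000] v=[0.0000 2.0000]
Step 1: x=[4.0000 8.3800] v=[0.0000 1.9000]
Step 2: x=[4.0152 8.7324] v=[0.0760 1.7620]
Step 3: x=[4.0585 9.0505] v=[0.2164 1.5903]
Step 4: x=[4.1391 9.3287] v=[0.4031 1.3911]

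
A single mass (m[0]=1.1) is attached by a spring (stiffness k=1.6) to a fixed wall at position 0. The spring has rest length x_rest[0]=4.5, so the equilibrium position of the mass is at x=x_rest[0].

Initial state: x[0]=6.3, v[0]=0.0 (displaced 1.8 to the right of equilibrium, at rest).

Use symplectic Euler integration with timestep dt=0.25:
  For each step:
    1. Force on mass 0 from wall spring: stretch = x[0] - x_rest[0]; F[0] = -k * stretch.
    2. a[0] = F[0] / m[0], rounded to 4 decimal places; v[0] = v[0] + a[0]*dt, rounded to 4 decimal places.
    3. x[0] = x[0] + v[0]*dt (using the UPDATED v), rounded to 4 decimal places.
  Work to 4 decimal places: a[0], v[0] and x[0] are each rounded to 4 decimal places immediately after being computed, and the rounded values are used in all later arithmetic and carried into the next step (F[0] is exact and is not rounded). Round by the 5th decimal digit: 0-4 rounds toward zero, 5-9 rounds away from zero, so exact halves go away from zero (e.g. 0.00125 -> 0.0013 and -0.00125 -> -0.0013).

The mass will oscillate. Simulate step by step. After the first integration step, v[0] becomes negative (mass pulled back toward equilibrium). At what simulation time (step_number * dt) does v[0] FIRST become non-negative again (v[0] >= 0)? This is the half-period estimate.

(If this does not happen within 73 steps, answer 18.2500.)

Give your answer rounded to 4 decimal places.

Step 0: x=[6.3000] v=[0.0000]
Step 1: x=[6.1364] v=[-0.6546]
Step 2: x=[5.8240] v=[-1.2497]
Step 3: x=[5.3912] v=[-1.7312]
Step 4: x=[4.8774] v=[-2.0553]
Step 5: x=[4.3293] v=[-2.1925]
Step 6: x=[3.7967] v=[-2.1304]
Step 7: x=[3.3280] v=[-1.8747]
Step 8: x=[2.9659] v=[-1.4485]
Step 9: x=[2.7432] v=[-0.8907]
Step 10: x=[2.6802] v=[-0.2519]
Step 11: x=[2.7827] v=[0.4099]
First v>=0 after going negative at step 11, time=2.7500

Answer: 2.7500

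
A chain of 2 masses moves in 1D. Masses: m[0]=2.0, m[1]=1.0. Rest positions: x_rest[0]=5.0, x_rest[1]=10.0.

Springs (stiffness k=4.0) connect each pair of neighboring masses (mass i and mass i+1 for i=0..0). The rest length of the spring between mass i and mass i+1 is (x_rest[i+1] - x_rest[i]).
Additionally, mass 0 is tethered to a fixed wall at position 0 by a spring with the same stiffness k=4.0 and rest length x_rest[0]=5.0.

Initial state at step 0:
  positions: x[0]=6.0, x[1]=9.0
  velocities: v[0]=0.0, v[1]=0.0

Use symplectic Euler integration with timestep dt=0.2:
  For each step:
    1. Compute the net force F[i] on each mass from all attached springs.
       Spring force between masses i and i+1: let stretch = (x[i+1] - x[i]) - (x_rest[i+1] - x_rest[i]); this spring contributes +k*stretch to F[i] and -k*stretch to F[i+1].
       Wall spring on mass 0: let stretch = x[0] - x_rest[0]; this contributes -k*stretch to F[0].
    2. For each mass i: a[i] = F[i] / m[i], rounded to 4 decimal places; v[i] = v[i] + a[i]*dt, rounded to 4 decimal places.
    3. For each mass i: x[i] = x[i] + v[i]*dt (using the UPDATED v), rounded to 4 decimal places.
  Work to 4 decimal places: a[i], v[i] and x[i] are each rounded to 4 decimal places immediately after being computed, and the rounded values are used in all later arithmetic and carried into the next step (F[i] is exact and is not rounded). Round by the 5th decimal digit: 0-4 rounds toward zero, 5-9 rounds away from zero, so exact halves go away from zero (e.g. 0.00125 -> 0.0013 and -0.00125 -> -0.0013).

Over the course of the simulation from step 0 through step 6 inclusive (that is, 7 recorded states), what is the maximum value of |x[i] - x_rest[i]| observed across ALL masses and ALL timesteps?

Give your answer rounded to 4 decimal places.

Answer: 1.2935

Derivation:
Step 0: x=[6.0000 9.0000] v=[0.0000 0.0000]
Step 1: x=[5.7600 9.3200] v=[-1.2000 1.6000]
Step 2: x=[5.3440 9.8704] v=[-2.0800 2.7520]
Step 3: x=[4.8626 10.4966] v=[-2.4070 3.1309]
Step 4: x=[4.4429 11.0213] v=[-2.0984 2.6237]
Step 5: x=[4.1941 11.2935] v=[-1.2442 1.3610]
Step 6: x=[4.1777 11.2298] v=[-0.0821 -0.3185]
Max displacement = 1.2935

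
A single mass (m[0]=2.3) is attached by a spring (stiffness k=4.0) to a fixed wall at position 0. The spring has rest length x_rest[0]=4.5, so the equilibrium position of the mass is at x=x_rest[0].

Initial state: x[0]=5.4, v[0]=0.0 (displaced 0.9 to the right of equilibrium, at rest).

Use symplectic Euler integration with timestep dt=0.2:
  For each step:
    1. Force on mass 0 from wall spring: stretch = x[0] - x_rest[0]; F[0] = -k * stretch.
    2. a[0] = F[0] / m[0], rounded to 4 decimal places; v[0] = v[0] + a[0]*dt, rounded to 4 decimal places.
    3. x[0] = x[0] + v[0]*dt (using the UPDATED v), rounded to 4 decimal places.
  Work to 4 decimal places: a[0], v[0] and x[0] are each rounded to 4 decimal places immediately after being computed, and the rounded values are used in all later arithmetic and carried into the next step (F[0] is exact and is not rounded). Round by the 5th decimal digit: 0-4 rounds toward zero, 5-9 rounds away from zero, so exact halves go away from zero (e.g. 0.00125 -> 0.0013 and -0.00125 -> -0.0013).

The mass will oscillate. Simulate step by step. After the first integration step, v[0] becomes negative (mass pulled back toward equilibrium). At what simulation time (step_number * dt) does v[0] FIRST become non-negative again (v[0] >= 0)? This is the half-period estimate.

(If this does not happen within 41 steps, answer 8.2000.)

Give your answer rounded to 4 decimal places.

Step 0: x=[5.4000] v=[0.0000]
Step 1: x=[5.3374] v=[-0.3130]
Step 2: x=[5.2165] v=[-0.6043]
Step 3: x=[5.0458] v=[-0.8535]
Step 4: x=[4.8371] v=[-1.0433]
Step 5: x=[4.6050] v=[-1.1606]
Step 6: x=[4.3656] v=[-1.1971]
Step 7: x=[4.1355] v=[-1.1504]
Step 8: x=[3.9308] v=[-1.0236]
Step 9: x=[3.7657] v=[-0.8256]
Step 10: x=[3.6517] v=[-0.5702]
Step 11: x=[3.5967] v=[-0.2751]
Step 12: x=[3.6045] v=[0.0391]
First v>=0 after going negative at step 12, time=2.4000

Answer: 2.4000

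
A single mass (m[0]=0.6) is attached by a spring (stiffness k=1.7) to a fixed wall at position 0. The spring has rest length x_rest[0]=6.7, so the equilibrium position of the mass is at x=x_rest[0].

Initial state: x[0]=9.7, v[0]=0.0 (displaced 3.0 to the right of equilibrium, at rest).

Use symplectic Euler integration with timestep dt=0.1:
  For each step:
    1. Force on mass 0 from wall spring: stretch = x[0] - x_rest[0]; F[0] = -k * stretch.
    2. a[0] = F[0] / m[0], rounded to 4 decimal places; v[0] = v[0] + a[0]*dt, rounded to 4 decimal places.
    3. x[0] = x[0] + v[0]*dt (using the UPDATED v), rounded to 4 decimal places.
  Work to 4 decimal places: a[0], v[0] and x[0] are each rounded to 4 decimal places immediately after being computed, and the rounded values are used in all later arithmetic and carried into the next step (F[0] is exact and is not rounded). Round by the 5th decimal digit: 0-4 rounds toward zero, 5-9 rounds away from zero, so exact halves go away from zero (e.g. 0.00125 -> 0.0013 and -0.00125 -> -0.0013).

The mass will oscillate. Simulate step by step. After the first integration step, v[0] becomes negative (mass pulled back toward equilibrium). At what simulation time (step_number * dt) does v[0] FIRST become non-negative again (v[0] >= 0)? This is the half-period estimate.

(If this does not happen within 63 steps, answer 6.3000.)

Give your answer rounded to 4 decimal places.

Step 0: x=[9.7000] v=[0.0000]
Step 1: x=[9.6150] v=[-0.8500]
Step 2: x=[9.4474] v=[-1.6759]
Step 3: x=[9.2020] v=[-2.4543]
Step 4: x=[8.8857] v=[-3.1632]
Step 5: x=[8.5075] v=[-3.7825]
Step 6: x=[8.0780] v=[-4.2946]
Step 7: x=[7.6095] v=[-4.6850]
Step 8: x=[7.1152] v=[-4.9427]
Step 9: x=[6.6092] v=[-5.0603]
Step 10: x=[6.1057] v=[-5.0346]
Step 11: x=[5.6191] v=[-4.8662]
Step 12: x=[5.1631] v=[-4.5599]
Step 13: x=[4.7507] v=[-4.1244]
Step 14: x=[4.3935] v=[-3.5721]
Step 15: x=[4.1016] v=[-2.9186]
Step 16: x=[3.8834] v=[-2.1824]
Step 17: x=[3.7450] v=[-1.3844]
Step 18: x=[3.6903] v=[-0.5472]
Step 19: x=[3.7209] v=[0.3056]
First v>=0 after going negative at step 19, time=1.9000

Answer: 1.9000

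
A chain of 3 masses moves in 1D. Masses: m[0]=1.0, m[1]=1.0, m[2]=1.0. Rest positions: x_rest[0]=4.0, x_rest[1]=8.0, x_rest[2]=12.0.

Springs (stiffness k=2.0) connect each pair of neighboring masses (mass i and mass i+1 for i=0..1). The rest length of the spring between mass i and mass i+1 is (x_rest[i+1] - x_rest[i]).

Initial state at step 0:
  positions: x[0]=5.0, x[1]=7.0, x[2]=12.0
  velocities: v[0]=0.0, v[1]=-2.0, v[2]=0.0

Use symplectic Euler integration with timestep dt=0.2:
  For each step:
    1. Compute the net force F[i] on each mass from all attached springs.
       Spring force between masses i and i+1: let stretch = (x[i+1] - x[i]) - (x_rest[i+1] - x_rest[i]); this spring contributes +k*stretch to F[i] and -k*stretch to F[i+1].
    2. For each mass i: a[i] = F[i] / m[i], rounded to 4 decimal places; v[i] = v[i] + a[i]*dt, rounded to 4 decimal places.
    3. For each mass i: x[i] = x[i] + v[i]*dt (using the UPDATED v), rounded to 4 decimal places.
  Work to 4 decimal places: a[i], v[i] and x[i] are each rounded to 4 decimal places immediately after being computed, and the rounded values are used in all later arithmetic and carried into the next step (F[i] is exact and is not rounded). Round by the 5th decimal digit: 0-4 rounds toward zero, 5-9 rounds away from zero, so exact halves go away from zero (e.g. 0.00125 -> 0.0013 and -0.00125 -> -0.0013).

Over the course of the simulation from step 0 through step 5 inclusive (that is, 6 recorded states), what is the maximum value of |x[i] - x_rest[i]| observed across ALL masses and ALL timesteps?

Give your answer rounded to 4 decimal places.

Step 0: x=[5.0000 7.0000 12.0000] v=[0.0000 -2.0000 0.0000]
Step 1: x=[4.8400 6.8400 11.9200] v=[-0.8000 -0.8000 -0.4000]
Step 2: x=[4.5200 6.9264 11.7536] v=[-1.6000 0.4320 -0.8320]
Step 3: x=[4.0725 7.2065 11.5210] v=[-2.2374 1.4003 -1.1629]
Step 4: x=[3.5557 7.5810 11.2633] v=[-2.5838 1.8725 -1.2887]
Step 5: x=[3.0410 7.9281 11.0310] v=[-2.5737 1.7353 -1.1616]
Max displacement = 1.1600

Answer: 1.1600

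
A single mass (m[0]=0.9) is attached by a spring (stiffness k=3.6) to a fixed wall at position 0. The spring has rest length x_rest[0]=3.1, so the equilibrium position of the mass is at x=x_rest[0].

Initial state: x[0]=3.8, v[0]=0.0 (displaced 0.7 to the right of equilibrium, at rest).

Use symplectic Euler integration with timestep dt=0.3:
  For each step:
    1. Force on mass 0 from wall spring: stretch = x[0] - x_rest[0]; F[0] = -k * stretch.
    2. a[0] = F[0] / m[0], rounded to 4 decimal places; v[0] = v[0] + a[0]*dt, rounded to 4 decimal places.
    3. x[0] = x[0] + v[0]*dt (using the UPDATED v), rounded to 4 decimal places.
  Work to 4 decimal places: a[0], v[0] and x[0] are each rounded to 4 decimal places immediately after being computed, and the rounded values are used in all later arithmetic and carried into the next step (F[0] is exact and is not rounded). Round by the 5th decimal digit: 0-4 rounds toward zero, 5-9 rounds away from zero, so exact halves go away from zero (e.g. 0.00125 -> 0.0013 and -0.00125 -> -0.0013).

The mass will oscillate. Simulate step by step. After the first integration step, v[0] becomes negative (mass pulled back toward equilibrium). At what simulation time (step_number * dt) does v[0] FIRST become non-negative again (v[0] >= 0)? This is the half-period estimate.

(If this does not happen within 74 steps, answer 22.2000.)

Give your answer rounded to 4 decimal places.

Answer: 1.8000

Derivation:
Step 0: x=[3.8000] v=[0.0000]
Step 1: x=[3.5480] v=[-0.8400]
Step 2: x=[3.1347] v=[-1.3776]
Step 3: x=[2.7089] v=[-1.4192]
Step 4: x=[2.4239] v=[-0.9499]
Step 5: x=[2.3823] v=[-0.1386]
Step 6: x=[2.5991] v=[0.7226]
First v>=0 after going negative at step 6, time=1.8000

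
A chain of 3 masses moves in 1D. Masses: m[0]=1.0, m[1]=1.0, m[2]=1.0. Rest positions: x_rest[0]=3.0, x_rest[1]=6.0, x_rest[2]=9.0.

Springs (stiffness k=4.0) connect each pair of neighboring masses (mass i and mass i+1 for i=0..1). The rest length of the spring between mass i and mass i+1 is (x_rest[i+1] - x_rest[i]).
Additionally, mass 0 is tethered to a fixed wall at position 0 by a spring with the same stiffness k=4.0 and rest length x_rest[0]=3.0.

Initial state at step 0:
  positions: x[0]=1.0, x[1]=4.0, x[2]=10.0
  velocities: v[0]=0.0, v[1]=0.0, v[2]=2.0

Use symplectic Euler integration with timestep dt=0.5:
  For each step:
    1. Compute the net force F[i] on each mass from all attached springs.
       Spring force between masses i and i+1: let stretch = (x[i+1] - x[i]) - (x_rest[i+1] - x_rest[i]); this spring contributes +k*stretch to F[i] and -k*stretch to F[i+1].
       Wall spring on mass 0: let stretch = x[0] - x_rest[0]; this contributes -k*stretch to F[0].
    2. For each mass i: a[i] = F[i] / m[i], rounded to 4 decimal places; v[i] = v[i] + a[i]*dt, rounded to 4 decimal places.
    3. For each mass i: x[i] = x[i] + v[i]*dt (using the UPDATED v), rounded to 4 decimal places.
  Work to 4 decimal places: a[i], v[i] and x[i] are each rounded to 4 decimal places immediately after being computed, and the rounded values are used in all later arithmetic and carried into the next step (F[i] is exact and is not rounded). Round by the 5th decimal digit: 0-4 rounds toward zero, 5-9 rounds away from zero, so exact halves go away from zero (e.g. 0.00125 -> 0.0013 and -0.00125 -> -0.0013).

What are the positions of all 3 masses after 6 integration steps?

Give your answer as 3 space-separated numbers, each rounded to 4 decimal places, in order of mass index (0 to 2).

Step 0: x=[1.0000 4.0000 10.0000] v=[0.0000 0.0000 2.0000]
Step 1: x=[3.0000 7.0000 8.0000] v=[4.0000 6.0000 -4.0000]
Step 2: x=[6.0000 7.0000 8.0000] v=[6.0000 0.0000 0.0000]
Step 3: x=[4.0000 7.0000 10.0000] v=[-4.0000 0.0000 4.0000]
Step 4: x=[1.0000 7.0000 12.0000] v=[-6.0000 0.0000 4.0000]
Step 5: x=[3.0000 6.0000 12.0000] v=[4.0000 -2.0000 0.0000]
Step 6: x=[5.0000 8.0000 9.0000] v=[4.0000 4.0000 -6.0000]

Answer: 5.0000 8.0000 9.0000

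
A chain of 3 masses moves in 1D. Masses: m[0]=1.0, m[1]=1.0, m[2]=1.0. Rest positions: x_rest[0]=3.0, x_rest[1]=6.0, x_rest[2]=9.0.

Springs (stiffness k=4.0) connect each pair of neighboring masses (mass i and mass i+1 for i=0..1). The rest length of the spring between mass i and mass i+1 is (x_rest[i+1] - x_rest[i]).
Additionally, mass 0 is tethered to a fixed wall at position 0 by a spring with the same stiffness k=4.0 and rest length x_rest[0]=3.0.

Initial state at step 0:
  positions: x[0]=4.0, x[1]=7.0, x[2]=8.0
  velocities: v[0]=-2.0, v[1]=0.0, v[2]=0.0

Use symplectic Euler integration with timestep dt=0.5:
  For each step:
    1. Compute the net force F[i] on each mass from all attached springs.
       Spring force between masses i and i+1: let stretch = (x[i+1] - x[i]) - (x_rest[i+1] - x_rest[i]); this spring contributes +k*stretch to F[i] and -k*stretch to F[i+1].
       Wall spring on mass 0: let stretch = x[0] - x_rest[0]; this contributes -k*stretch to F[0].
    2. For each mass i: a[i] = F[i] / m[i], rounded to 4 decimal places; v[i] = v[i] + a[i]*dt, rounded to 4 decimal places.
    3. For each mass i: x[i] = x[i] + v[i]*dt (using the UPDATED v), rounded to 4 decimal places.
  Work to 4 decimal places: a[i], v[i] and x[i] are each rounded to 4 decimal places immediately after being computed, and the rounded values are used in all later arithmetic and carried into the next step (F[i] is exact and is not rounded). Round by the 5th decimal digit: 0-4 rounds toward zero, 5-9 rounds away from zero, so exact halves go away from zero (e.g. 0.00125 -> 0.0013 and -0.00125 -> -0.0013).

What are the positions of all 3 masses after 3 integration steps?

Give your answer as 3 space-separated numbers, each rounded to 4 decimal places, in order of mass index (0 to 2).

Step 0: x=[4.0000 7.0000 8.0000] v=[-2.0000 0.0000 0.0000]
Step 1: x=[2.0000 5.0000 10.0000] v=[-4.0000 -4.0000 4.0000]
Step 2: x=[1.0000 5.0000 10.0000] v=[-2.0000 0.0000 0.0000]
Step 3: x=[3.0000 6.0000 8.0000] v=[4.0000 2.0000 -4.0000]

Answer: 3.0000 6.0000 8.0000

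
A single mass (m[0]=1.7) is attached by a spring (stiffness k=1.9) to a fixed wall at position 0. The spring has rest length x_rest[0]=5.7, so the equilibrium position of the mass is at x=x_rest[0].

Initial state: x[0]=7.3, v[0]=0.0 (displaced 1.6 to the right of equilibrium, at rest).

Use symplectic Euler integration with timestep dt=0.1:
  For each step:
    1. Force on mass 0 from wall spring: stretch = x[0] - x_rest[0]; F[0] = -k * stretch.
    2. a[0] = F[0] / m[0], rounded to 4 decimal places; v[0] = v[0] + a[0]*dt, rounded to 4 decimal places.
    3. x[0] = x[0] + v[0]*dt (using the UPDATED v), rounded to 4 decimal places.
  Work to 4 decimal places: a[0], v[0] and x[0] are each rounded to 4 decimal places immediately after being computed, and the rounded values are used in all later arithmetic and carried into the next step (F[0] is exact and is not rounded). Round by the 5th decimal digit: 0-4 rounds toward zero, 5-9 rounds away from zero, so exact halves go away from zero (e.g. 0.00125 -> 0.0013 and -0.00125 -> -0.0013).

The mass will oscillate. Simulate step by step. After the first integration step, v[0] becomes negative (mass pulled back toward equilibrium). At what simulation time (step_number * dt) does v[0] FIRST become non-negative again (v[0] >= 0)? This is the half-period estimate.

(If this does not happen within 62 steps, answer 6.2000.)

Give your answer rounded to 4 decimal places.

Answer: 3.0000

Derivation:
Step 0: x=[7.3000] v=[0.0000]
Step 1: x=[7.2821] v=[-0.1788]
Step 2: x=[7.2465] v=[-0.3556]
Step 3: x=[7.1937] v=[-0.5284]
Step 4: x=[7.1242] v=[-0.6953]
Step 5: x=[7.0388] v=[-0.8545]
Step 6: x=[6.9384] v=[-1.0041]
Step 7: x=[6.8242] v=[-1.1425]
Step 8: x=[6.6974] v=[-1.2682]
Step 9: x=[6.5594] v=[-1.3797]
Step 10: x=[6.4118] v=[-1.4758]
Step 11: x=[6.2563] v=[-1.5554]
Step 12: x=[6.0945] v=[-1.6176]
Step 13: x=[5.9283] v=[-1.6617]
Step 14: x=[5.7596] v=[-1.6872]
Step 15: x=[5.5902] v=[-1.6939]
Step 16: x=[5.4220] v=[-1.6816]
Step 17: x=[5.2570] v=[-1.6505]
Step 18: x=[5.0969] v=[-1.6010]
Step 19: x=[4.9435] v=[-1.5336]
Step 20: x=[4.7986] v=[-1.4491]
Step 21: x=[4.6638] v=[-1.3484]
Step 22: x=[4.5405] v=[-1.2326]
Step 23: x=[4.4302] v=[-1.1030]
Step 24: x=[4.3341] v=[-0.9611]
Step 25: x=[4.2533] v=[-0.8084]
Step 26: x=[4.1886] v=[-0.6467]
Step 27: x=[4.1408] v=[-0.4778]
Step 28: x=[4.1105] v=[-0.3035]
Step 29: x=[4.0979] v=[-0.1259]
Step 30: x=[4.1032] v=[0.0532]
First v>=0 after going negative at step 30, time=3.0000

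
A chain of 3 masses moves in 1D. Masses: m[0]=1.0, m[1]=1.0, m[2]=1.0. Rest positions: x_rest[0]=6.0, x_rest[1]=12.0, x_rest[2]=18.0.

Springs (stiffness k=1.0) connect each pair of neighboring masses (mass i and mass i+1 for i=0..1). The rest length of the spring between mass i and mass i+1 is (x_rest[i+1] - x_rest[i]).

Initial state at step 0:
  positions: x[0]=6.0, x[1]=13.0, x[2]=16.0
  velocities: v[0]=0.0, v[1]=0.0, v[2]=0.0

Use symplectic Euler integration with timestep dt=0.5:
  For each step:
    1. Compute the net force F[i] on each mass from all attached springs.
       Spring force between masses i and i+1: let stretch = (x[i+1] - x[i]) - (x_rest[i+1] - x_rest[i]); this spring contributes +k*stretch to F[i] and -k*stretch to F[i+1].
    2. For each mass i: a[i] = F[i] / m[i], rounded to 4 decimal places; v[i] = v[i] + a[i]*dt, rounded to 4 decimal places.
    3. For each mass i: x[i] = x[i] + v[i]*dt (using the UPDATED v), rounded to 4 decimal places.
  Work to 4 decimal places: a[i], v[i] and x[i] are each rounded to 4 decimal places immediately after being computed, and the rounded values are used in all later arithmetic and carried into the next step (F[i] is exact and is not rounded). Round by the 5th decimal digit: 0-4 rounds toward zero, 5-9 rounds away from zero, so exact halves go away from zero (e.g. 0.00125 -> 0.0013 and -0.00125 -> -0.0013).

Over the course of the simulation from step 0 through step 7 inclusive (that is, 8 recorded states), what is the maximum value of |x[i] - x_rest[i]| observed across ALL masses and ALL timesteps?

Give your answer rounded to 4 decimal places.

Answer: 2.0178

Derivation:
Step 0: x=[6.0000 13.0000 16.0000] v=[0.0000 0.0000 0.0000]
Step 1: x=[6.2500 12.0000 16.7500] v=[0.5000 -2.0000 1.5000]
Step 2: x=[6.4375 10.7500 17.8125] v=[0.3750 -2.5000 2.1250]
Step 3: x=[6.2031 10.1875 18.6094] v=[-0.4688 -1.1250 1.5938]
Step 4: x=[5.4648 10.7344 18.8009] v=[-1.4766 1.0938 0.3829]
Step 5: x=[4.5439 11.9806 18.4757] v=[-1.8418 2.4923 -0.6504]
Step 6: x=[3.9822 12.9914 18.0267] v=[-1.1235 2.0215 -0.8980]
Step 7: x=[4.1728 13.0087 17.8189] v=[0.3811 0.0346 -0.4157]
Max displacement = 2.0178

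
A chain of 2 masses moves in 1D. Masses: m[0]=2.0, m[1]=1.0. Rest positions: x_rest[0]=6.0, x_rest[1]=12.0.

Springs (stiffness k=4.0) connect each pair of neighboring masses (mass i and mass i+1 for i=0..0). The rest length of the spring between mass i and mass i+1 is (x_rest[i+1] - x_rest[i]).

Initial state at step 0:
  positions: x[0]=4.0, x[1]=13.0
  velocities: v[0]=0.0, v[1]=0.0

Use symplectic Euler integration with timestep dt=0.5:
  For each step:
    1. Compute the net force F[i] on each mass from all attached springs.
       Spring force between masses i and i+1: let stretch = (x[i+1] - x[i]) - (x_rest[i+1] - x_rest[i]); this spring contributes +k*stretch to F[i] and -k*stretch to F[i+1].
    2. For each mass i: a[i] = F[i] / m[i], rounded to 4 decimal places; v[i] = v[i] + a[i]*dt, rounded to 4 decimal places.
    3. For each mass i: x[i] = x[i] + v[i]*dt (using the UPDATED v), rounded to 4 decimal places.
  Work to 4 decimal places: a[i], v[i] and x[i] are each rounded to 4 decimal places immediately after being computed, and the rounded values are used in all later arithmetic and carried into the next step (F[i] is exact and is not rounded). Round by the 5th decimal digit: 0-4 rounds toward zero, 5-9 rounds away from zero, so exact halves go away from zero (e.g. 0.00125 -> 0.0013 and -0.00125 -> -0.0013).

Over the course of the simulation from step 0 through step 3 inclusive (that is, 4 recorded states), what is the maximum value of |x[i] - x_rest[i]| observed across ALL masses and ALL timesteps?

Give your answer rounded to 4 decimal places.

Answer: 3.5000

Derivation:
Step 0: x=[4.0000 13.0000] v=[0.0000 0.0000]
Step 1: x=[5.5000 10.0000] v=[3.0000 -6.0000]
Step 2: x=[6.2500 8.5000] v=[1.5000 -3.0000]
Step 3: x=[5.1250 10.7500] v=[-2.2500 4.5000]
Max displacement = 3.5000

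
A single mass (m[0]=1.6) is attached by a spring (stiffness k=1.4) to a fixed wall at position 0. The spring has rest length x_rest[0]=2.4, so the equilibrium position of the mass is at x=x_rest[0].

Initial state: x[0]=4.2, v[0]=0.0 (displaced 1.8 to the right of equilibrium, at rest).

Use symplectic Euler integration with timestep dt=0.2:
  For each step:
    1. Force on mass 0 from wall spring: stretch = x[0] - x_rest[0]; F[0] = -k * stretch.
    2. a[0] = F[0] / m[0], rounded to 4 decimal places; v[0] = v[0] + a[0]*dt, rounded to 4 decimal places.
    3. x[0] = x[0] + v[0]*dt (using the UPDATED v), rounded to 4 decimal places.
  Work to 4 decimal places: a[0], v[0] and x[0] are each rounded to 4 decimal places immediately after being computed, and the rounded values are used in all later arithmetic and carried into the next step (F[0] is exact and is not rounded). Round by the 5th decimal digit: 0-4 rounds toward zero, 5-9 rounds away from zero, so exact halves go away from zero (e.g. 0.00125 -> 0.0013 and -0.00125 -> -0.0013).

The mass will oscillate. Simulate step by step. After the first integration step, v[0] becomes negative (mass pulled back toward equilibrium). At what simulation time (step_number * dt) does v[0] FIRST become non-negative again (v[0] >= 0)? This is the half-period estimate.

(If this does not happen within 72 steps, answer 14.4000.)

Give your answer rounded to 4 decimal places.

Step 0: x=[4.2000] v=[0.0000]
Step 1: x=[4.1370] v=[-0.3150]
Step 2: x=[4.0132] v=[-0.6190]
Step 3: x=[3.8329] v=[-0.9013]
Step 4: x=[3.6025] v=[-1.1521]
Step 5: x=[3.3300] v=[-1.3625]
Step 6: x=[3.0249] v=[-1.5253]
Step 7: x=[2.6980] v=[-1.6347]
Step 8: x=[2.3606] v=[-1.6869]
Step 9: x=[2.0246] v=[-1.6800]
Step 10: x=[1.7017] v=[-1.6143]
Step 11: x=[1.4033] v=[-1.4921]
Step 12: x=[1.1398] v=[-1.3177]
Step 13: x=[0.9204] v=[-1.0972]
Step 14: x=[0.7527] v=[-0.8383]
Step 15: x=[0.6427] v=[-0.5500]
Step 16: x=[0.5942] v=[-0.2425]
Step 17: x=[0.6089] v=[0.0735]
First v>=0 after going negative at step 17, time=3.4000

Answer: 3.4000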